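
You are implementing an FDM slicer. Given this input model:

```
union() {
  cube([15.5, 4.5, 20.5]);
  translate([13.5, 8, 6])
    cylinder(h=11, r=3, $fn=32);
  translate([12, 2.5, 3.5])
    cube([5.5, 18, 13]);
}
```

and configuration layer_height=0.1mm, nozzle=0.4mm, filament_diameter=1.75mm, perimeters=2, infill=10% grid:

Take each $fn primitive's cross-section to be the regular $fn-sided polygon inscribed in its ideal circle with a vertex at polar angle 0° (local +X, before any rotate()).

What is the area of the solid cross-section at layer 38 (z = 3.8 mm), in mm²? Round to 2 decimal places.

At z = 3.8 mm: the 15.5×4.5 cube contributes its full rectangle (area 69.75 mm²); the cylinder at (13.5, 8) does not reach this height (z outside [6, 17]); the 5.5×18 cube at (12, 2.5) contributes its full rectangle (area 99.00 mm²); Taking the union: the regions partially overlap — summed areas 168.75 mm² minus the doubly-counted overlap 7.00 mm² gives 161.75 mm² — area = 161.75 mm². Overall, the cross-section is a single solid region. Net area = 161.75 mm².

161.75 mm²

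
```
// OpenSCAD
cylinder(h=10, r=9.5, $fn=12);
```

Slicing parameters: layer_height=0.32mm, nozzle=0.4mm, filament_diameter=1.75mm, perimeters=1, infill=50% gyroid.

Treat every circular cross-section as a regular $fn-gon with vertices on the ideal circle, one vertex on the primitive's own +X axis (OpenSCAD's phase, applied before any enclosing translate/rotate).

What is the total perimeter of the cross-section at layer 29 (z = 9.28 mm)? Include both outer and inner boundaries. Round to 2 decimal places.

At z = 9.28 mm: the r=9.5 cylinder contributes a regular 12-gon of circumradius 9.5 (perimeter = 2·12·9.500·sin(180°/12) = 59.01 mm). Overall, the cross-section is a single solid region. Total boundary length (outer) = 59.01 mm.

59.01 mm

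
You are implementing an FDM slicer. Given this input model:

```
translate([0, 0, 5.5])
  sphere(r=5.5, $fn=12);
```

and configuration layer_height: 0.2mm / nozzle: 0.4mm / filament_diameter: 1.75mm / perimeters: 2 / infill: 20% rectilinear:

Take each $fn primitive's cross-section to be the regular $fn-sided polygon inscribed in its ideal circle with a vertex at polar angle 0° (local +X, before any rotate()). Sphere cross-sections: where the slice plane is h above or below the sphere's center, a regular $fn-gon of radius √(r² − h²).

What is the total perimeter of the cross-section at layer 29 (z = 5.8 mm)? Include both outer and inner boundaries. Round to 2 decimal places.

At z = 5.8 mm: the r=5.5 sphere contributes a regular 12-gon of circumradius √(5.5²−0.3²) = 5.492 (perimeter = 2·12·5.492·sin(180°/12) = 34.11 mm). Overall, the cross-section is a single solid region. Total boundary length (outer) = 34.11 mm.

34.11 mm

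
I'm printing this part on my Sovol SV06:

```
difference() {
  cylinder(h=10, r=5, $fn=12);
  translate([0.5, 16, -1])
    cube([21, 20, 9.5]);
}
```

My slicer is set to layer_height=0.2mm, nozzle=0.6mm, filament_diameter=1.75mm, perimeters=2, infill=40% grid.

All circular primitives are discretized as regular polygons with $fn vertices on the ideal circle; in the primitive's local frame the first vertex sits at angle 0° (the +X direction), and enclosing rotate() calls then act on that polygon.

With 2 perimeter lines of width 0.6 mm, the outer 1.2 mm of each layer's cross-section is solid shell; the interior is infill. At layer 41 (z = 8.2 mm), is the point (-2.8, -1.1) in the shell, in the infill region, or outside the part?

infill

At z = 8.2 mm: the r=5 cylinder contributes a regular 12-gon of circumradius 5; the cube at (0.5, 16) (footprint 21×20) is included at this height; Taking the first minus the rest: starting from the r=5 cylinder, the 21×20 cube at (0.5, 16) misses the remaining region (no effect) — 1 connected region. Overall, the cross-section is a single solid region. The nearest boundary edge runs (-4.33, -2.50)→(-5.00, 0.00); distance from the point to it = 1.84 mm. The point is inside the cross-section and 1.84 mm from the nearest boundary — more than the 1.2 mm shell width (2 × 0.6), so it's in the infill interior.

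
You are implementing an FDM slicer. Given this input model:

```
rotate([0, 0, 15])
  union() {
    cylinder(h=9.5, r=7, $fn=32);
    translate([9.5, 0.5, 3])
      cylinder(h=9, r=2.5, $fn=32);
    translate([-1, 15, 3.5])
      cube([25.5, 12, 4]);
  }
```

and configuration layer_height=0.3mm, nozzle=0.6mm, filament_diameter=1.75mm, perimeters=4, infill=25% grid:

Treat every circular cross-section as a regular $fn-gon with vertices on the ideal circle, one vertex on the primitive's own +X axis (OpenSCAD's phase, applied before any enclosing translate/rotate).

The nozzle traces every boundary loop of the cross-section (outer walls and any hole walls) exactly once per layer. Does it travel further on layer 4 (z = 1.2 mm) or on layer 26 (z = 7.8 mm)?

layer 26 (z = 7.8 mm)

Layer 4 (z = 1.2): the cylinder: section is a regular 32-gon, circumradius r=7 (perimeter = 2·32·7.000·sin(180°/32) = 43.91 mm); the cylinder at (9.5, 0.5) does not reach this height (z outside [3, 12]); the cube at (-1, 15) does not reach this height (z outside [3.5, 7.5]); Merging all regions: only the r=7 cylinder is present, so the union is just that shape — boundary = 43.91 mm; (rotated 15° about Z; rotation is an isometry so areas/perimeters/island counts are preserved). So its perimeter = 43.91 mm. Layer 26 (z = 7.8): the r=7 cylinder gives a regular 32-gon of circumradius 7 (constant along its height) (perimeter = 2·32·7.000·sin(180°/32) = 43.91 mm); the cylinder at (9.5, 0.5): section is a regular 32-gon, circumradius r=2.5 (perimeter = 2·32·2.500·sin(180°/32) = 15.68 mm); the cube at (-1, 15) is absent (z outside [3.5, 7.5]); Combining (union): the 2 present regions are separate (no shared area or edge), so areas and boundary lengths simply add and each stays a separate island — boundary = 59.59 mm; (rotated 15° about Z; rotation is an isometry so areas/perimeters/island counts are preserved). So its perimeter = 59.59 mm. Layer 26 is larger (59.59 vs 43.91 mm).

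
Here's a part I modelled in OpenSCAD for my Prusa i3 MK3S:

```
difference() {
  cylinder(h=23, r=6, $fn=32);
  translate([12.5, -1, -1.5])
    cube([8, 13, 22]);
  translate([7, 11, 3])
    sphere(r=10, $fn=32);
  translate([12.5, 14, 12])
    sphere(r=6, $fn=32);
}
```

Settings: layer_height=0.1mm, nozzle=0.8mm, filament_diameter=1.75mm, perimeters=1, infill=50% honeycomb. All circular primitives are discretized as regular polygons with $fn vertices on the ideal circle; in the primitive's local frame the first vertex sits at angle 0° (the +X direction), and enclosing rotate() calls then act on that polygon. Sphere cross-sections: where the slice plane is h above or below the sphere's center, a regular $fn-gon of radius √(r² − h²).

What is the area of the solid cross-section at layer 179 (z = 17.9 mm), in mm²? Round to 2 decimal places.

112.37 mm²

At z = 17.9 mm: the r=6 cylinder gives a regular 32-gon of circumradius 6 (constant along its height) (area = (32/2)·6.000²·sin(360°/32) = 112.37 mm²); the cube at (12.5, -1) is present — its section is the full 8×13 rectangle (area 104.00 mm²); the sphere at (7, 11) does not reach this height (|z−center|=14.900 > r=10); the r=6 sphere at (12.5, 14) contributes a regular 32-gon of circumradius √(6²−5.9²) = 1.091 (area = (32/2)·1.091²·sin(360°/32) = 3.71 mm²); After the difference (first − rest): starting from the r=6 cylinder (112.37 mm²), the 8×13 cube at (12.5, -1) misses the remaining region (no effect); the r=6 sphere at (12.5, 14) misses the remaining region (no effect) — area = 112.37 mm². Overall, the cross-section is a single solid region. Net area = 112.37 mm².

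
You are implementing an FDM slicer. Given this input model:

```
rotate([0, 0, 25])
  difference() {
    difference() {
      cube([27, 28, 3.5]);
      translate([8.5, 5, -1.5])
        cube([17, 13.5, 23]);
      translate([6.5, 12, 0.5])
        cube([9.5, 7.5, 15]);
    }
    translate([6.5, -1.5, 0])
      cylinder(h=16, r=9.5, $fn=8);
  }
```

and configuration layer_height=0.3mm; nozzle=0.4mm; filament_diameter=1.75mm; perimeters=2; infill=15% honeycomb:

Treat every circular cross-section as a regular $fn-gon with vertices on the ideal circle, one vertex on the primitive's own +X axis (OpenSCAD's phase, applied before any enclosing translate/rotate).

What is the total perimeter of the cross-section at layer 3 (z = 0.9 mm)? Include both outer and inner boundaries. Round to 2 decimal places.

At z = 0.9 mm: the cube (footprint 27×28) is included at this height (perimeter 110.00 mm); the 17×13.5 cube at (8.5, 5) contributes its full rectangle (perimeter 61.00 mm); the 9.5×7.5 cube at (6.5, 12) contributes its full rectangle (perimeter 34.00 mm); Taking the first minus the rest: starting from the 27×28 cube, the 17×13.5 cube at (8.5, 5) lies wholly inside it (removes its full 229.50 mm² and its 61.00 mm outline becomes a hole wall); the 9.5×7.5 cube at (6.5, 12) partially overlaps it — only the 22.50 mm² overlap (of its 71.25 mm²) is removed, clipping the outline — boundary (outer + 1 inner loop) = 177.00 mm; the r=9.5 cylinder at (6.5, -1.5) contributes a regular 8-gon of circumradius 9.5 (perimeter = 2·8·9.500·sin(180°/8) = 58.17 mm); Taking the first minus the rest: starting from that combined region, the r=9.5 cylinder at (6.5, -1.5) partially overlaps it — only the 87.64 mm² overlap (of its 255.27 mm²) is removed, clipping the outline — boundary = 163.95 mm; (rotated 25° about Z; rotation is an isometry so areas/perimeters/island counts are preserved). Overall, the cross-section is a single solid region. Total boundary length (outer) = 163.95 mm.

163.95 mm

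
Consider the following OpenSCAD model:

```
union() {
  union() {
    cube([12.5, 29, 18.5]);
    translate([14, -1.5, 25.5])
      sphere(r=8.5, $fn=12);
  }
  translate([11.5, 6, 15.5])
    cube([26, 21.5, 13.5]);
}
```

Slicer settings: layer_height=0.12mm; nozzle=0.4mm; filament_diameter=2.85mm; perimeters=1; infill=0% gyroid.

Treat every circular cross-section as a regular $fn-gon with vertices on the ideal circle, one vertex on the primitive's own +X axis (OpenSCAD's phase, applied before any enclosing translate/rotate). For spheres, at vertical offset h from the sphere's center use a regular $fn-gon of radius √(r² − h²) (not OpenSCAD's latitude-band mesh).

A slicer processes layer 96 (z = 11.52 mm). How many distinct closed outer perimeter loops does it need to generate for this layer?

1

At z = 11.52 mm: the cube is present — its section is the full 12.5×29 rectangle; the sphere at (14, -1.5) is absent (|z−center|=13.980 > r=8.5); Combining (union): only the 12.5×29 cube is present, so the union is just that shape — 1 connected region; the cube at (11.5, 6) does not reach this height (z outside [15.5, 29]); Taking the union: only that combined region is present, so the union is just that shape — 1 connected region. The result has 1 disconnected region.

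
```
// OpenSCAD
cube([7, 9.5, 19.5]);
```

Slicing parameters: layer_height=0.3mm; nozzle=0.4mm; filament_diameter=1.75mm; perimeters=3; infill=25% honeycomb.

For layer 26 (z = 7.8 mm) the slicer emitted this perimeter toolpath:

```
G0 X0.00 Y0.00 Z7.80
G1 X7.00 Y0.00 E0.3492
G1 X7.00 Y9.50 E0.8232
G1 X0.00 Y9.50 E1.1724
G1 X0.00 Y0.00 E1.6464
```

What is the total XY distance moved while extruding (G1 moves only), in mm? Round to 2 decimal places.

33.00 mm

Sum the Euclidean lengths of each G1 segment: total = 33.00 mm.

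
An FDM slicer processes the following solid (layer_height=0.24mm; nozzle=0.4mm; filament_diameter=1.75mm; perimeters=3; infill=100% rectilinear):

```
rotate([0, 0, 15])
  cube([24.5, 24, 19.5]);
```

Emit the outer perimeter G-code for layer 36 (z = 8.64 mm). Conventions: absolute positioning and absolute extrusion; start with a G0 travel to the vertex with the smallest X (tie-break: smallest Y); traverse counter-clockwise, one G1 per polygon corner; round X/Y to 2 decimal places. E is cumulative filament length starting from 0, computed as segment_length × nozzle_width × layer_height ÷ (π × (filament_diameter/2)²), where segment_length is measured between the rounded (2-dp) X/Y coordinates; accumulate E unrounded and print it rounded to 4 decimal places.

At z = 8.64 mm: the cube (footprint 24.5×24) is included at this height; (whole slice rotated 15° about Z — lengths, areas and connectivity unchanged). The outline is a single polygon with 4 vertices. Extrusion per mm of travel: 0.4 × 0.24 / (π × 0.875²) = 0.039912. Accumulating E over each segment gives final E = 3.8713.

G0 X-6.21 Y23.18 Z8.64
G1 X0.00 Y0.00 E0.9578
G1 X23.67 Y6.34 E1.9358
G1 X17.45 Y29.52 E2.8937
G1 X-6.21 Y23.18 E3.8713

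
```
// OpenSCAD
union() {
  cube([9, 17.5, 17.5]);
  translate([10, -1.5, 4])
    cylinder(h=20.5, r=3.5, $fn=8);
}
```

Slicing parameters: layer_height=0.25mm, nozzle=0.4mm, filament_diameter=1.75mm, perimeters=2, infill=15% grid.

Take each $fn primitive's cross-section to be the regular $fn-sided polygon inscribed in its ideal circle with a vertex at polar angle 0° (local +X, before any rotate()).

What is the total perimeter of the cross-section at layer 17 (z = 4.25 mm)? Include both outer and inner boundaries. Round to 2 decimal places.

At z = 4.25 mm: the 9×17.5 cube contributes its full rectangle (perimeter 53.00 mm); the r=3.5 cylinder at (10, -1.5) contributes a regular 8-gon of circumradius 3.5 (perimeter = 2·8·3.500·sin(180°/8) = 21.43 mm); Merging all regions: the regions partially overlap (shared area 2.09 mm²), so the edge portions inside another operand are dropped and the merged outline is re-measured after clipping — boundary = 68.31 mm. Overall, the cross-section is a single solid region. Total boundary length (outer) = 68.31 mm.

68.31 mm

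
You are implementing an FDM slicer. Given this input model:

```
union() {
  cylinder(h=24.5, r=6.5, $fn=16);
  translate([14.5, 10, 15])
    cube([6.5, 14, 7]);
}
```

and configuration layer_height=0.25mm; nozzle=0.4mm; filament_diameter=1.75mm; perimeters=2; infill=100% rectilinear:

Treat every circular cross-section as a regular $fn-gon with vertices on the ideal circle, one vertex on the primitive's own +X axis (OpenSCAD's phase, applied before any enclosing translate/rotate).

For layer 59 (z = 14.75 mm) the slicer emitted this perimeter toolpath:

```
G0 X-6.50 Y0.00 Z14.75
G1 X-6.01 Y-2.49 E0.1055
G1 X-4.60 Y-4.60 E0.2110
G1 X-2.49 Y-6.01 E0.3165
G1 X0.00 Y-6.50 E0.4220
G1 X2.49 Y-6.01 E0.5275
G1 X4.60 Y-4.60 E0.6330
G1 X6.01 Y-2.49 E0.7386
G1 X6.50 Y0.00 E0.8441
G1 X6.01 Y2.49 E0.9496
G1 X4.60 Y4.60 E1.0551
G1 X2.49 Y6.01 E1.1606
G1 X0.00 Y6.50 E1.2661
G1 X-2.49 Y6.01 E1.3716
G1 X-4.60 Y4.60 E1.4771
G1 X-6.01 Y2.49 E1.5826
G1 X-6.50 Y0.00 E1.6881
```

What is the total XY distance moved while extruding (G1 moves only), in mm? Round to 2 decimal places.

40.60 mm

Sum the Euclidean lengths of each G1 segment: total = 40.60 mm.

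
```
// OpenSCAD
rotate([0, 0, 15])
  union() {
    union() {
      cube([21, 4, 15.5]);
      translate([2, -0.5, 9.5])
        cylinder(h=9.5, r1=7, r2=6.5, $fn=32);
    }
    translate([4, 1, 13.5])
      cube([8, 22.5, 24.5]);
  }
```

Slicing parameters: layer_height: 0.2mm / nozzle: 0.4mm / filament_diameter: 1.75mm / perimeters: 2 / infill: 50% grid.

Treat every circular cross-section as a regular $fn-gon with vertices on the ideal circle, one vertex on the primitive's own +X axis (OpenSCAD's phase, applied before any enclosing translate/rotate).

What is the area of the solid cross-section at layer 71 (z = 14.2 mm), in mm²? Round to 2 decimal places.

346.37 mm²

At z = 14.2 mm: the cube (footprint 21×4) is included at this height (area 84.00 mm²); the cone at (2, -0.5) (r1=7→r2=6.5) has section circumradius 6.753 here — a regular 32-gon (area = (32/2)·6.753²·sin(360°/32) = 142.33 mm²); Combining (union): the regions partially overlap — summed areas 226.33 mm² minus the doubly-counted overlap 32.48 mm² gives 193.85 mm² — area = 193.85 mm²; the cube at (4, 1) is present — its section is the full 8×22.5 rectangle (area 180.00 mm²); Combining (union): the regions partially overlap — summed areas 373.85 mm² minus the doubly-counted overlap 27.47 mm² gives 346.37 mm² — area = 346.37 mm²; (rotated 15° about Z; rotation is an isometry so areas/perimeters/island counts are preserved). Overall, the cross-section is a single solid region. Net area = 346.37 mm².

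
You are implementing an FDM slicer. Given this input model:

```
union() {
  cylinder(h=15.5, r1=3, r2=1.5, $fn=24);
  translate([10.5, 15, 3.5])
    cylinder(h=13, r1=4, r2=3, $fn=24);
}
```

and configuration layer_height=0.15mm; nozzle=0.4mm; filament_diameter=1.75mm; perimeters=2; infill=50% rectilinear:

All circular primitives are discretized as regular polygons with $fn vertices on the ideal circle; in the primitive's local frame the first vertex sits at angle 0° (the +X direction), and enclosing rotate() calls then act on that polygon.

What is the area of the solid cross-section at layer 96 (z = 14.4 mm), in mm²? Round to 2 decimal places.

At z = 14.4 mm: the cone (r1=3→r2=1.5) has section circumradius 1.606 here — a regular 24-gon (area = (24/2)·1.606²·sin(360°/24) = 8.02 mm²); the cone at (10.5, 15): at t=0.838 of its height the radius interpolates to r₁+(r₂−r₁)t = 3.162, giving a regular 24-gon of that circumradius (area = (24/2)·3.162²·sin(360°/24) = 31.04 mm²); Combining (union): the 2 present regions are separate (no shared area or edge), so areas and boundary lengths simply add and each stays a separate island — area = 39.06 mm². Overall, the cross-section has 2 separate islands. Net area = 39.06 mm².

39.06 mm²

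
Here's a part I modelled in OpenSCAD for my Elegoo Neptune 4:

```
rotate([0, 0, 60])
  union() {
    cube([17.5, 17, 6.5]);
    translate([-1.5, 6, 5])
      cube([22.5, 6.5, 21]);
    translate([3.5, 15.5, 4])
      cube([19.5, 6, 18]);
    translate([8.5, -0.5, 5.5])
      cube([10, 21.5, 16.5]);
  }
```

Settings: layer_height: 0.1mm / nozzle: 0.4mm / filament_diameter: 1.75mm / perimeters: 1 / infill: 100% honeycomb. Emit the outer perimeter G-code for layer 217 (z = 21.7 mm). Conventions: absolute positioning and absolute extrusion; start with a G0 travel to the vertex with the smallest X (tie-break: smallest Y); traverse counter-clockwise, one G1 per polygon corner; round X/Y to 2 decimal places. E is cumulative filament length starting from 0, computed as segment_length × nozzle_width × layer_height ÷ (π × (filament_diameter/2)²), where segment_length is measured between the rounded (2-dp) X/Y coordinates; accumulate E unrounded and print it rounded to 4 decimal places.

At z = 21.7 mm: the cube does not reach this height (z outside [0, 6.5]); the cube at (-1.5, 6) is present — its section is the full 22.5×6.5 rectangle; the cube at (3.5, 15.5) (footprint 19.5×6) is included at this height; the cube at (8.5, -0.5) is present — its section is the full 10×21.5 rectangle; Merging all regions: the regions partially overlap (shared area 120.00 mm²), so overlapping operands fuse into one piece — 1 connected region; (rotated 60° about Z; rotation is an isometry so areas/perimeters/island counts are preserved). The outline is a single polygon with 16 vertices. Extrusion per mm of travel: 0.4 × 0.1 / (π × 0.875²) = 0.016630. Accumulating E over each segment gives final E = 1.7962.

G0 X-16.87 Y13.78 Z21.70
G1 X-11.67 Y10.78 E0.0998
G1 X-9.17 Y15.11 E0.1830
G1 X-6.58 Y13.61 E0.2328
G1 X-11.58 Y4.95 E0.3991
G1 X-5.95 Y1.70 E0.5072
G1 X-0.95 Y10.36 E0.6735
G1 X4.68 Y7.11 E0.7816
G1 X9.68 Y15.77 E0.9479
G1 X4.05 Y19.02 E1.0560
G1 X5.30 Y21.19 E1.0976
G1 X-0.33 Y24.44 E1.2057
G1 X-1.58 Y22.27 E1.2474
G1 X-4.17 Y23.77 E1.2971
G1 X-1.92 Y27.67 E1.3720
G1 X-7.12 Y30.67 E1.4719
G1 X-16.87 Y13.78 E1.7962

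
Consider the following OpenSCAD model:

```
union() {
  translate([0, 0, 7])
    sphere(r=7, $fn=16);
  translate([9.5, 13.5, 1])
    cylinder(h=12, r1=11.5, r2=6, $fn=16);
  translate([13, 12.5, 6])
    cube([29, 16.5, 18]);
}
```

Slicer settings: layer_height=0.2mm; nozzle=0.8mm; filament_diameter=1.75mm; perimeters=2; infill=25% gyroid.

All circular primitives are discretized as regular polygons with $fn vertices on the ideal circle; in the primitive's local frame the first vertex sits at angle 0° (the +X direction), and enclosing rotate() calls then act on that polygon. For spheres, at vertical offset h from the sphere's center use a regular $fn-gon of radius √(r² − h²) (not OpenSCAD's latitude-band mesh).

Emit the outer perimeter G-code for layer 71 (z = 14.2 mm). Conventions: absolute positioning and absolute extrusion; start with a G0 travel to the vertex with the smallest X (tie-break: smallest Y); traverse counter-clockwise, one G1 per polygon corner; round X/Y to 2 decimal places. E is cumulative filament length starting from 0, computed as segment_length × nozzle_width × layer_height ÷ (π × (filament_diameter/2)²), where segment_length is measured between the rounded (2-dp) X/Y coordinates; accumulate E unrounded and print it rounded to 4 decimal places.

At z = 14.2 mm: the sphere is not intersected at this z (|z−center|=7.200 > r=7); the cone at (9.5, 13.5) does not reach this height (z outside [1, 13]); the cube at (13, 12.5) (footprint 29×16.5) is included at this height; Taking the union: only the 29×16.5 cube at (13, 12.5) is present, so the union is just that shape — 1 connected region. The outline is a single polygon with 4 vertices. Extrusion per mm of travel: 0.8 × 0.2 / (π × 0.875²) = 0.066520. Accumulating E over each segment gives final E = 6.0533.

G0 X13.00 Y12.50 Z14.20
G1 X42.00 Y12.50 E1.9291
G1 X42.00 Y29.00 E3.0267
G1 X13.00 Y29.00 E4.9558
G1 X13.00 Y12.50 E6.0533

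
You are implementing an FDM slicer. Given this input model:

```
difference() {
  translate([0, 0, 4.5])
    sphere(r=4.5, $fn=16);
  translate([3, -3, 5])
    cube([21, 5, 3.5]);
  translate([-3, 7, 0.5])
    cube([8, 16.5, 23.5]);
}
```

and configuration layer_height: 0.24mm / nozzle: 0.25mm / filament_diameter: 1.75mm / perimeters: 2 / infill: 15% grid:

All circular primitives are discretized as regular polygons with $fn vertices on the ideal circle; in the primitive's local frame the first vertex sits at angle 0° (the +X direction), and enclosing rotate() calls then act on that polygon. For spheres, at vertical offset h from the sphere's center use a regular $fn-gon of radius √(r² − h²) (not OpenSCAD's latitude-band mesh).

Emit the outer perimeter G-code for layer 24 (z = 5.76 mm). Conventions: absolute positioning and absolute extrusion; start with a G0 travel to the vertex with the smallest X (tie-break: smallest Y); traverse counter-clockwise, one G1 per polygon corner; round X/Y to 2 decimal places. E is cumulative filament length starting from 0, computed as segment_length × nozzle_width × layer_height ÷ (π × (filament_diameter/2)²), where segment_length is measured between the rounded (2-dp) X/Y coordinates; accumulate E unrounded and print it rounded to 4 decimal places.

G0 X-4.32 Y0.00 Z5.76
G1 X-3.99 Y-1.65 E0.0420
G1 X-3.05 Y-3.05 E0.0840
G1 X-1.65 Y-3.99 E0.1261
G1 X0.00 Y-4.32 E0.1681
G1 X1.65 Y-3.99 E0.2101
G1 X3.05 Y-3.05 E0.2521
G1 X3.09 Y-3.00 E0.2537
G1 X3.00 Y-3.00 E0.2560
G1 X3.00 Y2.00 E0.3807
G1 X3.76 Y2.00 E0.3996
G1 X3.05 Y3.05 E0.4313
G1 X1.65 Y3.99 E0.4733
G1 X0.00 Y4.32 E0.5153
G1 X-1.65 Y3.99 E0.5573
G1 X-3.05 Y3.05 E0.5993
G1 X-3.99 Y1.65 E0.6414
G1 X-4.32 Y0.00 E0.6834

At z = 5.76 mm: the r=4.5 sphere slices to a regular 16-gon of circumradius 4.320 (√(r²−h²) with h=1.26 from center); the 21×5 cube at (3, -3) contributes its full rectangle; the cube at (-3, 7) (footprint 8×16.5) is included at this height; After the difference (first − rest): starting from the r=4.5 sphere, the 21×5 cube at (3, -3) partially overlaps it — only the 4.85 mm² overlap (of its 105.00 mm²) is removed, clipping the outline; the 8×16.5 cube at (-3, 7) misses the remaining region (no effect) — 1 connected region. The outline is a single polygon with 17 vertices. Extrusion per mm of travel: 0.25 × 0.24 / (π × 0.875²) = 0.024945. Accumulating E over each segment gives final E = 0.6834.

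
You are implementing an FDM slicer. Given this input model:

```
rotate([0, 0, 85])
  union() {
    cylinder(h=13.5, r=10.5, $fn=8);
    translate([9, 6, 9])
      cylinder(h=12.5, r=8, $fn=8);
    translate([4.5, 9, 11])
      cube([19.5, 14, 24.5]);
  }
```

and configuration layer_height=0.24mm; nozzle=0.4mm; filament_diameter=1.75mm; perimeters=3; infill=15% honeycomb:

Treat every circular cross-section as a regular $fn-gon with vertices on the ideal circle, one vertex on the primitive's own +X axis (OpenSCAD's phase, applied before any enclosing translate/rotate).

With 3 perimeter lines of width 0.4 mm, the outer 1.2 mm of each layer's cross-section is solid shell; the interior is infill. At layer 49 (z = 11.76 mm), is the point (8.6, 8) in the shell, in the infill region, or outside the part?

At z = 11.76 mm: the r=10.5 cylinder gives a regular 8-gon of circumradius 10.5 (constant along its height); the r=8 cylinder at (9, 6) contributes a regular 8-gon of circumradius 8; the cube at (4.5, 9) (footprint 19.5×14) is included at this height; Taking the union: the regions partially overlap (shared area 105.45 mm²), so overlapping operands fuse into one piece — 1 connected region; (whole slice rotated 85° about Z — lengths, areas and connectivity unchanged). Overall, the cross-section is a single solid region. Undo the 85° rotation: the query point maps to (8.719, -7.870) in the un-rotated model frame. The nearest boundary edge runs (9.81, -1.66)→(7.42, -7.42); distance from the point to it = 1.37 mm. The point is not inside any of the regions above, so it lies outside the cross-section (1.37 mm from the nearest boundary).

outside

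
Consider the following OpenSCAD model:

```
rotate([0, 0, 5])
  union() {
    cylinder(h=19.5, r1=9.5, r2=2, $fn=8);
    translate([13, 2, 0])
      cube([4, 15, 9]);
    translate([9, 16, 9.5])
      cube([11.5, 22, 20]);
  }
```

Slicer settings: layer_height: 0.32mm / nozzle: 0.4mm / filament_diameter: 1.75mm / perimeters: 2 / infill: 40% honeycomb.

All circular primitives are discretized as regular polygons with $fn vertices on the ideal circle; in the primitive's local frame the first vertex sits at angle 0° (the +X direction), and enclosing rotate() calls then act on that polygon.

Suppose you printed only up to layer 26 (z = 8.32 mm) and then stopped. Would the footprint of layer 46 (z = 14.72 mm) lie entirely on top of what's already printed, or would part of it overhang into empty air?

Compare the two slices. At z = 8.32: the cone (r1=9.5→r2=2) has section circumradius 6.300 here — a regular 8-gon (area = (8/2)·6.300²·sin(360°/8) = 112.26 mm²); the 4×15 cube at (13, 2) contributes its full rectangle (area 60.00 mm²); the cube at (9, 16) does not reach this height (z outside [9.5, 29.5]); Taking the union: the 2 present regions are separate (no shared area or edge), so areas and boundary lengths simply add and each stays a separate island — area = 172.26 mm²; (rotated 5° about Z; rotation is an isometry so areas/perimeters/island counts are preserved). At z = 14.72: the cone contributes a regular 8-gon of circumradius 3.838 (interpolated between r1=9.5 and r2=2 at t=0.755) (area = (8/2)·3.838²·sin(360°/8) = 41.67 mm²); the cube at (13, 2) does not reach this height (z outside [0, 9]); the cube at (9, 16) is present — its section is the full 11.5×22 rectangle (area 253.00 mm²); Taking the union: the 2 present regions are separate (no shared area or edge), so areas and boundary lengths simply add and each stays a separate island — area = 294.67 mm²; (whole slice rotated 5° about Z — lengths, areas and connectivity unchanged). Checking containment: at z = 14.72 the cross-section extends beyond the z = 8.32 cross-section by about 249.00 mm².

part overhangs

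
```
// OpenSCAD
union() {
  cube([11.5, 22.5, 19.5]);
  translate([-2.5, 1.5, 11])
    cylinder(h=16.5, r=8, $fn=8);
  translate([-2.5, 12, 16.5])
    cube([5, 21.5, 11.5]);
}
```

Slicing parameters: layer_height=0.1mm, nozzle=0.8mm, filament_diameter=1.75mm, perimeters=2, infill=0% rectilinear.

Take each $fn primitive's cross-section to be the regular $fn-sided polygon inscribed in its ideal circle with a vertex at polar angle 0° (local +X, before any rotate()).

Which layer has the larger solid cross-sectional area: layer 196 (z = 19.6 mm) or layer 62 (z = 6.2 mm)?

layer 196 (z = 19.6 mm)

Layer 196 (z = 19.6): the cube is not intersected at this z (z outside [0, 19.5]); the cylinder at (-2.5, 1.5): section is a regular 8-gon, circumradius r=8 (area = (8/2)·8.000²·sin(360°/8) = 181.02 mm²); the cube at (-2.5, 12) (footprint 5×21.5) is included at this height (area 107.50 mm²); Combining (union): the 2 present regions are separate (no shared area or edge), so areas and boundary lengths simply add and each stays a separate island — area = 288.52 mm². So its area = 288.52 mm². Layer 62 (z = 6.2): the 11.5×22.5 cube contributes its full rectangle (area 258.75 mm²); the cylinder at (-2.5, 1.5) is not intersected at this z (z outside [11, 27.5]); the cube at (-2.5, 12) is absent (z outside [16.5, 28]); Merging all regions: only the 11.5×22.5 cube is present, so the union is just that shape — area = 258.75 mm². So its area = 258.75 mm². Layer 196 is larger (288.52 vs 258.75 mm²).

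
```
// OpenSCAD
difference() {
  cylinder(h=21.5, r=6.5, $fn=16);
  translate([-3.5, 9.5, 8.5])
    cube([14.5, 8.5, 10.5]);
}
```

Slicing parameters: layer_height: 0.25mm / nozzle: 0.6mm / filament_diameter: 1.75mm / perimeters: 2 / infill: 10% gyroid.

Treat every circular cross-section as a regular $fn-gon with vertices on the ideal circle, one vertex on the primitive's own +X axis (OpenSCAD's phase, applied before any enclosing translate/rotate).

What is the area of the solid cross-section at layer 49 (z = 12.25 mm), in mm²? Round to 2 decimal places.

At z = 12.25 mm: the cylinder: section is a regular 16-gon, circumradius r=6.5 (area = (16/2)·6.500²·sin(360°/16) = 129.35 mm²); the 14.5×8.5 cube at (-3.5, 9.5) contributes its full rectangle (area 123.25 mm²); Subtracting the remaining from the first: starting from the r=6.5 cylinder (129.35 mm²), the 14.5×8.5 cube at (-3.5, 9.5) misses the remaining region (no effect) — area = 129.35 mm². Overall, the cross-section is a single solid region. Net area = 129.35 mm².

129.35 mm²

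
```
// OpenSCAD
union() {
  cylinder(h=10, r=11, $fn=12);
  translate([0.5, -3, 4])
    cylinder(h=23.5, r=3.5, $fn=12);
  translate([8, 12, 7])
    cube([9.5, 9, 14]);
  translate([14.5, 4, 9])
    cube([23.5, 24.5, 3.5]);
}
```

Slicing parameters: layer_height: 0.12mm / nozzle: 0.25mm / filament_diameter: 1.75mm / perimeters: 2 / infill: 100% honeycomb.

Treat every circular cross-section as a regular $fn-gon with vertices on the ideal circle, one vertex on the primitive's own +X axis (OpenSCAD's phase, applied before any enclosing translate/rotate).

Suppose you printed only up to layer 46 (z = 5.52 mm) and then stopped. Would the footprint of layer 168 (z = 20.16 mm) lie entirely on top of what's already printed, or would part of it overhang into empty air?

part overhangs

Compare the two slices. At z = 5.52: the r=11 cylinder contributes a regular 12-gon of circumradius 11 (area = (12/2)·11.000²·sin(360°/12) = 363.00 mm²); the r=3.5 cylinder at (0.5, -3) gives a regular 12-gon of circumradius 3.5 (constant along its height) (area = (12/2)·3.500²·sin(360°/12) = 36.75 mm²); the cube at (8, 12) does not reach this height (z outside [7, 21]); the cube at (14.5, 4) is absent (z outside [9, 12.5]); Taking the union: the r=3.5 cylinder at (0.5, -3) lies entirely inside the r=11 cylinder, so the union is just the r=11 cylinder — area = 363.00 mm². At z = 20.16: the cylinder does not reach this height (z outside [0, 10]); the r=3.5 cylinder at (0.5, -3) gives a regular 12-gon of circumradius 3.5 (constant along its height) (area = (12/2)·3.500²·sin(360°/12) = 36.75 mm²); the cube at (8, 12) (footprint 9.5×9) is included at this height (area 85.50 mm²); the cube at (14.5, 4) is not intersected at this z (z outside [9, 12.5]); Taking the union: the 2 present regions are separate (no shared area or edge), so areas and boundary lengths simply add and each stays a separate island — area = 122.25 mm². Checking containment: at z = 20.16 the cross-section extends beyond the z = 5.52 cross-section by about 85.50 mm².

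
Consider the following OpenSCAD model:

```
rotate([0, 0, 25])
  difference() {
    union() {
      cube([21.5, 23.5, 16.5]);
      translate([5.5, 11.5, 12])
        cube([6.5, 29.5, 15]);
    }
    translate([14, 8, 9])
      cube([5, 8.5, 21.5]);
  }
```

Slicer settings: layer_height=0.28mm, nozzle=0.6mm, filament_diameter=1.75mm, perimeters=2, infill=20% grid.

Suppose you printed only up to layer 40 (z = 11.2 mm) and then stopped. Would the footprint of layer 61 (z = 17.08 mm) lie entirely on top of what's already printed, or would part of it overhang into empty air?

Compare the two slices. At z = 11.2: the cube (footprint 21.5×23.5) is included at this height (area 505.25 mm²); the cube at (5.5, 11.5) does not reach this height (z outside [12, 27]); Merging all regions: only the 21.5×23.5 cube is present, so the union is just that shape — area = 505.25 mm²; the 5×8.5 cube at (14, 8) contributes its full rectangle (area 42.50 mm²); Taking the first minus the rest: starting from that combined region (505.25 mm²), the 5×8.5 cube at (14, 8) lies wholly inside it (removes its full 42.50 mm² and its 27.00 mm outline becomes a hole wall) — area = 462.75 mm²; (rotated 25° about Z; rotation is an isometry so areas/perimeters/island counts are preserved). At z = 17.08: the cube is not intersected at this z (z outside [0, 16.5]); the cube at (5.5, 11.5) is present — its section is the full 6.5×29.5 rectangle (area 191.75 mm²); Merging all regions: only the 6.5×29.5 cube at (5.5, 11.5) is present, so the union is just that shape — area = 191.75 mm²; the cube at (14, 8) (footprint 5×8.5) is included at this height (area 42.50 mm²); Taking the first minus the rest: starting from the result so far (191.75 mm²), the 5×8.5 cube at (14, 8) misses the remaining region (no effect) — area = 191.75 mm²; (rotated 25° about Z; rotation is an isometry so areas/perimeters/island counts are preserved). Checking containment: at z = 17.08 the cross-section extends beyond the z = 11.2 cross-section by about 113.75 mm².

part overhangs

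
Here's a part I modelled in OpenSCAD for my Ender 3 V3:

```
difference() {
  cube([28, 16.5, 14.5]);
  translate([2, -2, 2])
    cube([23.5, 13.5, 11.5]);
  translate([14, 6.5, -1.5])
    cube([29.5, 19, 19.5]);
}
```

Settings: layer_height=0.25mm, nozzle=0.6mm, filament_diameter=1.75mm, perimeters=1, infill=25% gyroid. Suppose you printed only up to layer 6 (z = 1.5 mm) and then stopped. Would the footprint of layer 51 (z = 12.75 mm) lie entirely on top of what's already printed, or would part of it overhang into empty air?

Compare the two slices. At z = 1.5: the cube is present — its section is the full 28×16.5 rectangle (area 462.00 mm²); the cube at (2, -2) is not intersected at this z (z outside [2, 13.5]); the cube at (14, 6.5) is present — its section is the full 29.5×19 rectangle (area 560.50 mm²); After the difference (first − rest): starting from the 28×16.5 cube (462.00 mm²), the 29.5×19 cube at (14, 6.5) partially overlaps it — only the 140.00 mm² overlap (of its 560.50 mm²) is removed, clipping the outline — area = 322.00 mm². At z = 12.75: the cube (footprint 28×16.5) is included at this height (area 462.00 mm²); the cube at (2, -2) is present — its section is the full 23.5×13.5 rectangle (area 317.25 mm²); the 29.5×19 cube at (14, 6.5) contributes its full rectangle (area 560.50 mm²); After the difference (first − rest): starting from the 28×16.5 cube (462.00 mm²), the 23.5×13.5 cube at (2, -2) partially overlaps it — only the 270.25 mm² overlap (of its 317.25 mm²) is removed, clipping the outline; the 29.5×19 cube at (14, 6.5) partially overlaps it — only the 82.50 mm² overlap (of its 560.50 mm²) is removed, clipping the outline — area = 109.25 mm². Checking containment: the cross-section at z = 12.75 is a subset of the cross-section at z = 1.5.

entirely on top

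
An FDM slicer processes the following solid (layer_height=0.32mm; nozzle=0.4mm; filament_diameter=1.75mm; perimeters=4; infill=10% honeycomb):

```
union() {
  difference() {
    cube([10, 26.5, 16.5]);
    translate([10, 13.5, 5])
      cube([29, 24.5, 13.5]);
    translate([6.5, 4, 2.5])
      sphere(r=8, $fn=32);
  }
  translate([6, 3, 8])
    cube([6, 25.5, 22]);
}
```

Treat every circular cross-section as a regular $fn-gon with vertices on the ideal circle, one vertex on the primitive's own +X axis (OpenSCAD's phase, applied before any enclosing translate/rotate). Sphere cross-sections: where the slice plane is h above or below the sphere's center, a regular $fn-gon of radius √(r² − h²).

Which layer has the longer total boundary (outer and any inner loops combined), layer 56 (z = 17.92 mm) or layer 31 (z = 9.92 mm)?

Layer 56 (z = 17.92): the cube is not intersected at this z (z outside [0, 16.5]); the 29×24.5 cube at (10, 13.5) contributes its full rectangle (perimeter 107.00 mm); the sphere at (6.5, 4) does not reach this height (|z−center|=15.420 > r=8); Taking the first minus the rest: the first operand is absent here, so nothing remains; the 6×25.5 cube at (6, 3) contributes its full rectangle (perimeter 63.00 mm); Combining (union): only the 6×25.5 cube at (6, 3) is present, so the union is just that shape — boundary = 63.00 mm. So its perimeter = 63.00 mm. Layer 31 (z = 9.92): the cube (footprint 10×26.5) is included at this height (perimeter 73.00 mm); the cube at (10, 13.5) (footprint 29×24.5) is included at this height (perimeter 107.00 mm); the r=8 sphere at (6.5, 4) slices to a regular 32-gon of circumradius 2.991 (√(r²−h²) with h=7.42 from center) (perimeter = 2·32·2.991·sin(180°/32) = 18.76 mm); After the difference (first − rest): starting from the 10×26.5 cube, the 29×24.5 cube at (10, 13.5) misses the remaining region (no effect); the r=8 sphere at (6.5, 4) lies wholly inside it (removes its full 27.92 mm² and its 18.76 mm outline becomes a hole wall) — boundary (outer + 1 inner loop) = 91.76 mm; the cube at (6, 3) (footprint 6×25.5) is included at this height (perimeter 63.00 mm); Merging all regions: the regions partially overlap (shared area 82.11 mm²), so the edge portions inside another operand are dropped and the merged outline is re-measured after clipping — boundary (outer + 1 inner loop) = 100.79 mm. So its perimeter = 100.79 mm. Layer 31 is larger (100.79 vs 63.00 mm).

layer 31 (z = 9.92 mm)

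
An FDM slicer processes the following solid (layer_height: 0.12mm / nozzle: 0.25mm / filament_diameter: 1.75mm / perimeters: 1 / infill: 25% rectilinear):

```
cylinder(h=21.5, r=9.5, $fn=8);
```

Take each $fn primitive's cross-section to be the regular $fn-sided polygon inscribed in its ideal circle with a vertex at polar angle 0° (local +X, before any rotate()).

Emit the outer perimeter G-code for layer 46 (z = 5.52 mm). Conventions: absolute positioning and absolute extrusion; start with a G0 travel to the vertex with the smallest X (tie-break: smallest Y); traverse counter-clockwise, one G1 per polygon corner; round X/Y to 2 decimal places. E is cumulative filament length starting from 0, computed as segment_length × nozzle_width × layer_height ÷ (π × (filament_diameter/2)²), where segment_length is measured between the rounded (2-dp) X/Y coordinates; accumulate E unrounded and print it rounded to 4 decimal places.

At z = 5.52 mm: the r=9.5 cylinder contributes a regular 8-gon of circumradius 9.5. The outline is a single polygon with 8 vertices. Extrusion per mm of travel: 0.25 × 0.12 / (π × 0.875²) = 0.012473. Accumulating E over each segment gives final E = 0.7256.

G0 X-9.50 Y0.00 Z5.52
G1 X-6.72 Y-6.72 E0.0907
G1 X0.00 Y-9.50 E0.1814
G1 X6.72 Y-6.72 E0.2721
G1 X9.50 Y0.00 E0.3628
G1 X6.72 Y6.72 E0.4535
G1 X0.00 Y9.50 E0.5442
G1 X-6.72 Y6.72 E0.6349
G1 X-9.50 Y0.00 E0.7256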